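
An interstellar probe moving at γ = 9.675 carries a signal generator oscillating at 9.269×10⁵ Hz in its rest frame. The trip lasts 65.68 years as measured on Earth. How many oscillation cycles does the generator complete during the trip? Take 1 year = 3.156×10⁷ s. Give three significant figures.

γ = 9.675
The oscillator's own cycle count is N = f × τ where τ is the proper time aboard the probe. τ = Δt/γ = 65.68/9.675 = 6.789 years = 2.142×10⁸ s.
N = 9.269×10⁵ × 2.142×10⁸ = 1.986×10¹⁴.

N = 1.99×10¹⁴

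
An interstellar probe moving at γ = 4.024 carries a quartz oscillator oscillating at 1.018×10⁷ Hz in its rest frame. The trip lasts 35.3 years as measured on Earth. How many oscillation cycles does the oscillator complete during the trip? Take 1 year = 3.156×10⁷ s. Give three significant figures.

γ = 4.024
The oscillator's own cycle count is N = f × τ where τ is the proper time aboard the probe. τ = Δt/γ = 35.3/4.024 = 8.772 years = 2.769×10⁸ s.
N = 1.018×10⁷ × 2.769×10⁸ = 2.818×10¹⁵.

N = 2.82×10¹⁵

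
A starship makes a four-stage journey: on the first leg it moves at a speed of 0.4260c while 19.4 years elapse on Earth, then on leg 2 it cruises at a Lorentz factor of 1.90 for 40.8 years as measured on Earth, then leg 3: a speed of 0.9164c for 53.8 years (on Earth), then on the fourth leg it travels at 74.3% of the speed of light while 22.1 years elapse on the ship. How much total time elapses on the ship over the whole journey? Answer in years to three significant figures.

Leg 1: γ = 1/√(1 − 0.4260²) = 1/√0.8185 = 1.105; τ_1 = 19.4/1.105 = 17.55 years.
Leg 2: γ = 1.90; τ_2 = 40.8/1.900 = 21.47 years.
Leg 3: γ = 1/√(1 − 0.9164²) = 1/√0.1602 = 2.498; τ_3 = 53.8/2.498 = 21.53 years.
Leg 4: 22.1 years is already measured on the ship.
Total: 17.55 + 21.47 + 21.53 + 22.10 years.

τ = 82.7 years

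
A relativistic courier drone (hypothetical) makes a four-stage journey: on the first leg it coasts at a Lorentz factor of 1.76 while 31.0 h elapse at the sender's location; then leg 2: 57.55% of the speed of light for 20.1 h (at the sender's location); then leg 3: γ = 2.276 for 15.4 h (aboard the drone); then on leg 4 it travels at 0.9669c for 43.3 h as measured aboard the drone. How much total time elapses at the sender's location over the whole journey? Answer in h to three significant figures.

Δt = 256 h

Leg 1: 31.0 h is already measured at the sender's location.
Leg 2: 20.1 h is already measured at the sender's location.
Leg 3: γ = 2.276; Δt_3 = 2.276 × 15.4 = 35.05 h.
Leg 4: γ = 1/√(1 − 0.9669²) = 1/√0.06510 = 3.919; Δt_4 = 3.919 × 43.3 = 169.7 h.
Total: 31.00 + 20.10 + 35.05 + 169.7 h.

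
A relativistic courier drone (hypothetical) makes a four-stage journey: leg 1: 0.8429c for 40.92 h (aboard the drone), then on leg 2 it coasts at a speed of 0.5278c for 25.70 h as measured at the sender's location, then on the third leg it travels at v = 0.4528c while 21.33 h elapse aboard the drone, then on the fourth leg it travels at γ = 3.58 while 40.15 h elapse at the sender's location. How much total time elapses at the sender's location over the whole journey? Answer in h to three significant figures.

Leg 1: γ = 1/√(1 − 0.8429²) = 1/√0.2895 = 1.858; Δt_1 = 1.858 × 40.92 = 76.05 h.
Leg 2: 25.70 h is already measured at the sender's location.
Leg 3: γ = 1/√(1 − 0.4528²) = 1/√0.7950 = 1.122; Δt_3 = 1.122 × 21.33 = 23.92 h.
Leg 4: 40.15 h is already measured at the sender's location.
Total: 76.05 + 25.70 + 23.92 + 40.15 h.

Δt = 166 h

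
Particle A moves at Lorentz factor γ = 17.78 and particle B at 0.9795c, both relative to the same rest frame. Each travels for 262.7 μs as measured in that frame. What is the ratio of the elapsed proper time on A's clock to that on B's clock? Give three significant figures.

τ_A/τ_B = 0.279

A: γ = 17.78. B: γ = 1/√(1 − 0.9795²) = 1/√0.04058 = 4.964.
τ_A/τ_B = γ_B/γ_A = 4.964/17.78 = 0.2792, so τ_A/τ_B = 0.2792.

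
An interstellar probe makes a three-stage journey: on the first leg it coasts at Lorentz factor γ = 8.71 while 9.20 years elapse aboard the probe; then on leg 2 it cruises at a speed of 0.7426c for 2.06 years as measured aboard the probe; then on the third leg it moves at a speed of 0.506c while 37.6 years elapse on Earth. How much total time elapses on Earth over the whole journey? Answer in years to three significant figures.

Leg 1: γ = 8.71; Δt_1 = 8.710 × 9.20 = 80.13 years.
Leg 2: γ = 1/√(1 − 0.7426²) = 1/√0.4485 = 1.493; Δt_2 = 1.493 × 2.06 = 3.076 years.
Leg 3: 37.6 years is already measured on Earth.
Total: 80.13 + 3.076 + 37.60 years.

Δt = 121 years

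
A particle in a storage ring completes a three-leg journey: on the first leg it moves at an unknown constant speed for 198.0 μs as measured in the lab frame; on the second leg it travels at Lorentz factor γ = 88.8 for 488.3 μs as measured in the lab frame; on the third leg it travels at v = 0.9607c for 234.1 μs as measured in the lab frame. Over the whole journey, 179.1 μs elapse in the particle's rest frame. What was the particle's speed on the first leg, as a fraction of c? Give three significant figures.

β = 0.836

Leg 1: speed unknown; τ_1 = 198.0/γ_1.
Leg 2: γ = 88.8; τ_2 = 488.3/88.80 = 5.499 μs.
Leg 3: γ = 1/√(1 − 0.9607²) = 1/√0.07706 = 3.602; τ_3 = 234.1/3.602 = 64.98 μs.
Total proper time: τ_1 + 5.499 + 64.98 = 179.1, so τ_1 = 179.1 − 70.48 = 108.6 μs.
γ_1 = 198.0/108.6 = 1.823; β = √(1 − 1/γ²) = √0.6991.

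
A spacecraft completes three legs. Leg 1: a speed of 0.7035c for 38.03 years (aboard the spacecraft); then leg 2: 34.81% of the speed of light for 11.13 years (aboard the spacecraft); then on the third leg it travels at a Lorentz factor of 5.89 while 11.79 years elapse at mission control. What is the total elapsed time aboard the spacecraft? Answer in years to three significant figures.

Leg 1: 38.03 years is already measured aboard the spacecraft.
Leg 2: 11.13 years is already measured aboard the spacecraft.
Leg 3: γ = 5.89; τ_3 = 11.79/5.890 = 2.002 years.
Total: 38.03 + 11.13 + 2.002 years.

τ = 51.2 years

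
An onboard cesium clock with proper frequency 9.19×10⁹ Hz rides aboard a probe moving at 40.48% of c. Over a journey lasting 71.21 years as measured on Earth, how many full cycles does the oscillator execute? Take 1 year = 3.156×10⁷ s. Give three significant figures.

β = 0.4048; γ = 1/√(1 − 0.4048²) = 1/√0.8361 = 1.094
The oscillator's own cycle count is N = f × τ where τ is the proper time aboard the probe. τ = Δt/γ = 71.21/1.094 = 65.11 years = 2.055×10⁹ s.
N = 9.19×10⁹ × 2.055×10⁹ = 1.889×10¹⁹.

N = 1.89×10¹⁹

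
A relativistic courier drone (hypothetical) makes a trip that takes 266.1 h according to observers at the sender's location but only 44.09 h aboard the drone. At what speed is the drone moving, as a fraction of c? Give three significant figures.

v = 0.986c

The proper time is measured aboard the drone (both events occur at the drone's location); Δt is measured at the sender's location. γ = Δt/τ = 266.1/44.09 = 6.035.
β = √(1 − 1/γ²) = √(1 − 0.02745) = √0.9725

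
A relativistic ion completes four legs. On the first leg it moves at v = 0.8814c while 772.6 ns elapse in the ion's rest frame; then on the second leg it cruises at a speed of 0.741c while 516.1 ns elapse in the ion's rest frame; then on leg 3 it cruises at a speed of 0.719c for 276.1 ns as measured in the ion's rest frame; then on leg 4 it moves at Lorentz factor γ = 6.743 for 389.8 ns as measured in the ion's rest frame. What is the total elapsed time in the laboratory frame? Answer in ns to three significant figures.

Δt = 5430 ns

Leg 1: γ = 1/√(1 − 0.8814²) = 1/√0.2231 = 2.117; Δt_1 = 2.117 × 772.6 = 1636 ns.
Leg 2: γ = 1/√(1 − 0.741²) = 1/√0.4509 = 1.489; Δt_2 = 1.489 × 516.1 = 768.6 ns.
Leg 3: γ = 1/√(1 − 0.719²) = 1/√0.4830 = 1.439; Δt_3 = 1.439 × 276.1 = 397.3 ns.
Leg 4: γ = 6.743; Δt_4 = 6.743 × 389.8 = 2628 ns.
Total: 1636 + 768.6 + 397.3 + 2628 ns.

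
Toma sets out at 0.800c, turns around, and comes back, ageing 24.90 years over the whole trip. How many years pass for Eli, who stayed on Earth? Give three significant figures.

γ = 1/√(1 − 0.800²) = 5/3 ≈ 1.667
Earth-frame duration is the dilated interval: Δt = γτ = 1.667 × 24.90 years.

Δt = 41.5 years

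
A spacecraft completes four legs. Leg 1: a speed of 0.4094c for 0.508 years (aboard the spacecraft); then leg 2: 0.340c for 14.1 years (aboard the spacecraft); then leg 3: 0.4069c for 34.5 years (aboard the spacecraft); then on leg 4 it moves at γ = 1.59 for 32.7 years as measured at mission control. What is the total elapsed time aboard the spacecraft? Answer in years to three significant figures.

Leg 1: 0.508 years is already measured aboard the spacecraft.
Leg 2: 14.1 years is already measured aboard the spacecraft.
Leg 3: 34.5 years is already measured aboard the spacecraft.
Leg 4: γ = 1.59; τ_4 = 32.7/1.590 = 20.57 years.
Total: 0.5080 + 14.10 + 34.50 + 20.57 years.

τ = 69.7 years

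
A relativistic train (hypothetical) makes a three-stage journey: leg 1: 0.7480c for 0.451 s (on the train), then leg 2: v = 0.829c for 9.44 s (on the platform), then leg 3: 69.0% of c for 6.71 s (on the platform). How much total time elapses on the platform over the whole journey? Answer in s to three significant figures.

Leg 1: γ = 1/√(1 − 0.7480²) = 1/√0.4405 = 1.507; Δt_1 = 1.507 × 0.451 = 0.6795 s.
Leg 2: 9.44 s is already measured on the platform.
Leg 3: 6.71 s is already measured on the platform.
Total: 0.6795 + 9.440 + 6.710 s.

Δt = 16.8 s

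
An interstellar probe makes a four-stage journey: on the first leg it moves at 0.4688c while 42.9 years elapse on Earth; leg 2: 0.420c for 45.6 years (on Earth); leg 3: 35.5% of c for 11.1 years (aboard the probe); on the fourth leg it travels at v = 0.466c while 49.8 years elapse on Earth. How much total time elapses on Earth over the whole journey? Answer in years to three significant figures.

Leg 1: 42.9 years is already measured on Earth.
Leg 2: 45.6 years is already measured on Earth.
Leg 3: β = 0.355; γ = 1/√(1 − 0.355²) = 1/√0.8740 = 1.070; Δt_3 = 1.070 × 11.1 = 11.87 years.
Leg 4: 49.8 years is already measured on Earth.
Total: 42.90 + 45.60 + 11.87 + 49.80 years.

Δt = 150 years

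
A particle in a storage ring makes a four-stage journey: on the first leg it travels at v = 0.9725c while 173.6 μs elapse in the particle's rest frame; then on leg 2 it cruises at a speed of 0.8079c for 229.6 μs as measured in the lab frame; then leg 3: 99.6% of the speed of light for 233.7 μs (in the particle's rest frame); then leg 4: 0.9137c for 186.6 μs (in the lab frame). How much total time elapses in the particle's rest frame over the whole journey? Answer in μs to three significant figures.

τ = 618 μs

Leg 1: 173.6 μs is already measured in the particle's rest frame.
Leg 2: γ = 1/√(1 − 0.8079²) = 1/√0.3473 = 1.697; τ_2 = 229.6/1.697 = 135.3 μs.
Leg 3: 233.7 μs is already measured in the particle's rest frame.
Leg 4: γ = 1/√(1 − 0.9137²) = 1/√0.1652 = 2.461; τ_4 = 186.6/2.461 = 75.83 μs.
Total: 173.6 + 135.3 + 233.7 + 75.83 μs.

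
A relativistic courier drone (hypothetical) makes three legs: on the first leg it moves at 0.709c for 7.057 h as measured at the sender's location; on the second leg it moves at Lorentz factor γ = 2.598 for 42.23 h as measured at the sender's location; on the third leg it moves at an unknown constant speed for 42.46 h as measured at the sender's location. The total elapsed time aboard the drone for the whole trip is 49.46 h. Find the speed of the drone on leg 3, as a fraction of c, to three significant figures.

Leg 1: γ = 1/√(1 − 0.709²) = 1/√0.4973 = 1.418; τ_1 = 7.057/1.418 = 4.977 h.
Leg 2: γ = 2.598; τ_2 = 42.23/2.598 = 16.25 h.
Leg 3: speed unknown; τ_3 = 42.46/γ_3.
Total proper time: 4.977 + 16.25 + τ_3 = 49.46, so τ_3 = 49.46 − 21.23 = 28.23 h.
γ_3 = 42.46/28.23 = 1.504; β = √(1 − 1/γ²) = √0.5580.

β = 0.747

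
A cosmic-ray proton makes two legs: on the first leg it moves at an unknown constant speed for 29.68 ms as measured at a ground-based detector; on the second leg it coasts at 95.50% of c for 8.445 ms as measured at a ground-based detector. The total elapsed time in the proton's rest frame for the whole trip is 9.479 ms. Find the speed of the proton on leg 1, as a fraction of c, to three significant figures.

Leg 1: speed unknown; τ_1 = 29.68/γ_1.
Leg 2: β = 0.9550; γ = 1/√(1 − 0.9550²) = 1/√0.08798 = 3.371; τ_2 = 8.445/3.371 = 2.505 ms.
Total proper time: τ_1 + 2.505 = 9.479, so τ_1 = 9.479 − 2.505 = 6.974 ms.
γ_1 = 29.68/6.974 = 4.256; β = √(1 − 1/γ²) = √0.9448.

β = 0.972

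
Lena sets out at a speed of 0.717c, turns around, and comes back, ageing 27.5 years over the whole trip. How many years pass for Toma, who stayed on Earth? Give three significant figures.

γ = 1/√(1 − 0.717²) = 1/√0.4859 = 1.435
Earth-frame duration is the dilated interval: Δt = γτ = 1.435 × 27.5 years.

Δt = 39.5 years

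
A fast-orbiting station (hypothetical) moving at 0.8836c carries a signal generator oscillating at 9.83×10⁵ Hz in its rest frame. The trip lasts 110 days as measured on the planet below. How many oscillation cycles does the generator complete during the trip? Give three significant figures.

N = 4.37×10¹²

γ = 1/√(1 − 0.8836²) = 1/√0.2193 = 2.136
The oscillator's own cycle count is N = f × τ where τ is the proper time aboard the station. τ = Δt/γ = 110/2.136 = 51.51 days = 4.450×10⁶ s.
N = 9.83×10⁵ × 4.450×10⁶ = 4.375×10¹².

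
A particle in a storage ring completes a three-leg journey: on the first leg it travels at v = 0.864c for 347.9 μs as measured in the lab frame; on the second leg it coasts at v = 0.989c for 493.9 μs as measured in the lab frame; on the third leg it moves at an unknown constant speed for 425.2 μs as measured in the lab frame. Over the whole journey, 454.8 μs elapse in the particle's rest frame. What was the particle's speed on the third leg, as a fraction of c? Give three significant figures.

Leg 1: γ = 1/√(1 − 0.864²) = 1/√0.2535 = 1.986; τ_1 = 347.9/1.986 = 175.2 μs.
Leg 2: γ = 1/√(1 − 0.989²) = 1/√0.02188 = 6.761; τ_2 = 493.9/6.761 = 73.06 μs.
Leg 3: speed unknown; τ_3 = 425.2/γ_3.
Total proper time: 175.2 + 73.06 + τ_3 = 454.8, so τ_3 = 454.8 − 248.2 = 206.6 μs.
γ_3 = 425.2/206.6 = 2.058; β = √(1 − 1/γ²) = √0.7640.

β = 0.874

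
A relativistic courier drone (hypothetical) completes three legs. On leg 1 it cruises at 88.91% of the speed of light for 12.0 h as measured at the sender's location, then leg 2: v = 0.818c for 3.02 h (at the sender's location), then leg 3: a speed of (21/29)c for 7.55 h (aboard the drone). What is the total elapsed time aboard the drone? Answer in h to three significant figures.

Leg 1: β = 0.8891; γ = 1/√(1 − 0.8891²) = 1/√0.2095 = 2.185; τ_1 = 12.0/2.185 = 5.493 h.
Leg 2: γ = 1/√(1 − 0.818²) = 1/√0.3309 = 1.738; τ_2 = 3.02/1.738 = 1.737 h.
Leg 3: 7.55 h is already measured aboard the drone.
Total: 5.493 + 1.737 + 7.550 h.

τ = 14.8 h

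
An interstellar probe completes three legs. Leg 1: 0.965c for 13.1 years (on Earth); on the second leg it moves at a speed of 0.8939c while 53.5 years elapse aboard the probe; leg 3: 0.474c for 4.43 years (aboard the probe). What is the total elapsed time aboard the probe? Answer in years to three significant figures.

τ = 61.4 years

Leg 1: γ = 1/√(1 − 0.965²) = 1/√0.06878 = 3.813; τ_1 = 13.1/3.813 = 3.435 years.
Leg 2: 53.5 years is already measured aboard the probe.
Leg 3: 4.43 years is already measured aboard the probe.
Total: 3.435 + 53.50 + 4.430 years.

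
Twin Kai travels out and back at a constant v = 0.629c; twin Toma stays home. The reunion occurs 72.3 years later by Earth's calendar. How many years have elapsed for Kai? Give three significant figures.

τ = 56.2 years

γ = 1/√(1 − 0.629²) = 1/√0.6044 = 1.286
Kai's clock measures proper time along the trip: τ = Δt/γ = 72.3/1.286 years.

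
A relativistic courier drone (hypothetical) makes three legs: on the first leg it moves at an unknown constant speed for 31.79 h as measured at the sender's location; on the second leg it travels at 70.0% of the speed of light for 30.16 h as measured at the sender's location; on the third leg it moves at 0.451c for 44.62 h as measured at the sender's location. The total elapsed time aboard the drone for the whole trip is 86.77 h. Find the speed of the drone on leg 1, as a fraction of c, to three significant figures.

Leg 1: speed unknown; τ_1 = 31.79/γ_1.
Leg 2: β = 0.700; γ = 1/√(1 − 0.700²) = 1/√0.5100 = 1.400; τ_2 = 30.16/1.400 = 21.54 h.
Leg 3: γ = 1/√(1 − 0.451²) = 1/√0.7966 = 1.120; τ_3 = 44.62/1.120 = 39.82 h.
Total proper time: τ_1 + 21.54 + 39.82 = 86.77, so τ_1 = 86.77 − 61.36 = 25.41 h.
γ_1 = 31.79/25.41 = 1.251; β = √(1 − 1/γ²) = √0.3613.

β = 0.601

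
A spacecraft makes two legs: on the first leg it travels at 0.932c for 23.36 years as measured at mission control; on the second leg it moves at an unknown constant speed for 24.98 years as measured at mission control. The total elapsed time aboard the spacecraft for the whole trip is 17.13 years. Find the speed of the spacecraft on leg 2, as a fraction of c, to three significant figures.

β = 0.938

Leg 1: γ = 1/√(1 − 0.932²) = 1/√0.1314 = 2.759; τ_1 = 23.36/2.759 = 8.467 years.
Leg 2: speed unknown; τ_2 = 24.98/γ_2.
Total proper time: 8.467 + τ_2 = 17.13, so τ_2 = 17.13 − 8.467 = 8.663 years.
γ_2 = 24.98/8.663 = 2.884; β = √(1 − 1/γ²) = √0.8797.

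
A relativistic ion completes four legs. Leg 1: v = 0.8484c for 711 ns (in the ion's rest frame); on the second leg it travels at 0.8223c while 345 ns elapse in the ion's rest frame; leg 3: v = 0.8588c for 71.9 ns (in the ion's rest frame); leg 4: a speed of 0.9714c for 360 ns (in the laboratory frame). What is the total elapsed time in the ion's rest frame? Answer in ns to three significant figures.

τ = 1210 ns

Leg 1: 711 ns is already measured in the ion's rest frame.
Leg 2: 345 ns is already measured in the ion's rest frame.
Leg 3: 71.9 ns is already measured in the ion's rest frame.
Leg 4: γ = 1/√(1 − 0.9714²) = 1/√0.05638 = 4.211; τ_4 = 360/4.211 = 85.48 ns.
Total: 711.0 + 345.0 + 71.90 + 85.48 ns.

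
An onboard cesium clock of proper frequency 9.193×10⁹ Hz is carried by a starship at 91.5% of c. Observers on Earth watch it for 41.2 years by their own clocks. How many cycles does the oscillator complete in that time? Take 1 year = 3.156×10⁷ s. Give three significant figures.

β = 0.915; γ = 1/√(1 − 0.915²) = 1/√0.1628 = 2.479
During 41.2 years of lab time, the oscillator's proper time advances by τ = Δt/γ = 41.2/2.479 = 16.62 years = 5.246×10⁸ s.
N = f × τ = 9.193×10⁹ × 5.246×10⁸ = 4.823×10¹⁸.

N = 4.82×10¹⁸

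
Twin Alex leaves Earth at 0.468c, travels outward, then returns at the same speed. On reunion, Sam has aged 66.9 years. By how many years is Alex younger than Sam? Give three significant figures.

γ = 1/√(1 − 0.468²) = 1/√0.7810 = 1.132
Alex's elapsed proper time: τ = 66.9/1.132 = 59.12 years.
Age gap = Δt − τ = 66.9 − 59.12 years.

Δt − τ = 7.78 years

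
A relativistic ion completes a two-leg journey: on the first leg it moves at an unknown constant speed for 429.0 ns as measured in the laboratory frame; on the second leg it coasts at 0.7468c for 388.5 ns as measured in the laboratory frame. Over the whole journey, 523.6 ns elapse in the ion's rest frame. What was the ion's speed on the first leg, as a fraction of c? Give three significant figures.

β = 0.786

Leg 1: speed unknown; τ_1 = 429.0/γ_1.
Leg 2: γ = 1/√(1 − 0.7468²) = 1/√0.4423 = 1.504; τ_2 = 388.5/1.504 = 258.4 ns.
Total proper time: τ_1 + 258.4 = 523.6, so τ_1 = 523.6 − 258.4 = 265.2 ns.
γ_1 = 429.0/265.2 = 1.617; β = √(1 − 1/γ²) = √0.6178.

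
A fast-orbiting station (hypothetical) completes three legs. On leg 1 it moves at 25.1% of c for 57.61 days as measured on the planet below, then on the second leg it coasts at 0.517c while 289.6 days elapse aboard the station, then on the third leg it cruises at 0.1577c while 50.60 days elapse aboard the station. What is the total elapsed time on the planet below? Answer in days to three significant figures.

Δt = 447 days

Leg 1: 57.61 days is already measured on the planet below.
Leg 2: γ = 1/√(1 − 0.517²) = 1/√0.7327 = 1.168; Δt_2 = 1.168 × 289.6 = 338.3 days.
Leg 3: γ = 1/√(1 − 0.1577²) = 1/√0.9751 = 1.013; Δt_3 = 1.013 × 50.60 = 51.24 days.
Total: 57.61 + 338.3 + 51.24 days.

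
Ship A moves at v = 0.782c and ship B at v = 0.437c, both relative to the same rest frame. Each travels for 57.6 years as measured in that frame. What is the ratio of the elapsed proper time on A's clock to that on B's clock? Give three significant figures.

τ_A/τ_B = 0.693

A: γ = 1/√(1 − 0.782²) = 1/√0.3885 = 1.604. B: γ = 1/√(1 − 0.437²) = 1/√0.8090 = 1.112.
τ_A/τ_B = γ_B/γ_A = 1.112/1.604 = 0.6929, so τ_A/τ_B = 0.6929.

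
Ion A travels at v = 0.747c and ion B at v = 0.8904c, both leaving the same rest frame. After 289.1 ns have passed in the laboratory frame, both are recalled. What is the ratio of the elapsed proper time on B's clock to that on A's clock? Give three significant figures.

τ_B/τ_A = 0.685

A: γ = 1/√(1 − 0.747²) = 1/√0.4420 = 1.504. B: γ = 1/√(1 − 0.8904²) = 1/√0.2072 = 2.197.
τ_A/τ_B = γ_B/γ_A = 2.197/1.504 = 1.461, so τ_B/τ_A = 0.6847.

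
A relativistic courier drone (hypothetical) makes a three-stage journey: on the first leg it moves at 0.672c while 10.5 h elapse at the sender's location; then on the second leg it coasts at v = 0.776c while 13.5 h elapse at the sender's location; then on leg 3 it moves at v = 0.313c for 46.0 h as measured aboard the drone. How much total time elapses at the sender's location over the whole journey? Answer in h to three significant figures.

Δt = 72.4 h

Leg 1: 10.5 h is already measured at the sender's location.
Leg 2: 13.5 h is already measured at the sender's location.
Leg 3: γ = 1/√(1 − 0.313²) = 1/√0.9020 = 1.053; Δt_3 = 1.053 × 46.0 = 48.43 h.
Total: 10.50 + 13.50 + 48.43 h.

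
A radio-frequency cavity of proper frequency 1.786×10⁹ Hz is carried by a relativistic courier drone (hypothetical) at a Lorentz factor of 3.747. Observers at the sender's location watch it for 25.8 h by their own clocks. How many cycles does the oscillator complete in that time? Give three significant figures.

γ = 3.747
During 25.8 h of lab time, the oscillator's proper time advances by τ = Δt/γ = 25.8/3.747 = 6.886 h = 2.479×10⁴ s.
N = f × τ = 1.786×10⁹ × 2.479×10⁴ = 4.427×10¹³.

N = 4.43×10¹³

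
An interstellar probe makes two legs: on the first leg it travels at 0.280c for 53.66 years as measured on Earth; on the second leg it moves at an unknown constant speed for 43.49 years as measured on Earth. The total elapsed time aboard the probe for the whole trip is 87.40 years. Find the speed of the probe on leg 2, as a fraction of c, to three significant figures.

Leg 1: γ = 1/√(1 − 0.280²) = 25/24 ≈ 1.042; τ_1 = 53.66/1.042 = 51.51 years.
Leg 2: speed unknown; τ_2 = 43.49/γ_2.
Total proper time: 51.51 + τ_2 = 87.40, so τ_2 = 87.40 − 51.51 = 35.89 years.
γ_2 = 43.49/35.89 = 1.212; β = √(1 − 1/γ²) = √0.3191.

β = 0.565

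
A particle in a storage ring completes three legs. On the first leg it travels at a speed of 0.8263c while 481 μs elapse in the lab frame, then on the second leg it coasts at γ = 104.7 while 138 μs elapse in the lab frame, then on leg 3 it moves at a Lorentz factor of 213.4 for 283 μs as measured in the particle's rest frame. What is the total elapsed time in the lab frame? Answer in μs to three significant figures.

Δt = 6.10×10⁴ μs

Leg 1: 481 μs is already measured in the lab frame.
Leg 2: 138 μs is already measured in the lab frame.
Leg 3: γ = 213.4; Δt_3 = 213.4 × 283 = 6.039×10⁴ μs.
Total: 481.0 + 138.0 + 6.039×10⁴ μs.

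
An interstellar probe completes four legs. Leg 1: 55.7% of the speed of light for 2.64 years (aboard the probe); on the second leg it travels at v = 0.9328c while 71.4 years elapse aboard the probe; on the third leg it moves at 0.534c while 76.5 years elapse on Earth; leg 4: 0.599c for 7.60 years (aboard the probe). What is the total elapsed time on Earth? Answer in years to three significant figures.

Leg 1: β = 0.557; γ = 1/√(1 − 0.557²) = 1/√0.6898 = 1.204; Δt_1 = 1.204 × 2.64 = 3.179 years.
Leg 2: γ = 1/√(1 − 0.9328²) = 1/√0.1299 = 2.775; Δt_2 = 2.775 × 71.4 = 198.1 years.
Leg 3: 76.5 years is already measured on Earth.
Leg 4: γ = 1/√(1 − 0.599²) = 1/√0.6412 = 1.249; Δt_4 = 1.249 × 7.60 = 9.491 years.
Total: 3.179 + 198.1 + 76.50 + 9.491 years.

Δt = 287 years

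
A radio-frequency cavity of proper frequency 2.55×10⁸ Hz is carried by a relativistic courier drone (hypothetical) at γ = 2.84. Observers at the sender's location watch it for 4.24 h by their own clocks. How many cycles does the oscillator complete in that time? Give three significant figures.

γ = 2.84
During 4.24 h of lab time, the oscillator's proper time advances by τ = Δt/γ = 4.24/2.840 = 1.493 h = 5.375×10³ s.
N = f × τ = 2.55×10⁸ × 5.375×10³ = 1.371×10¹².

N = 1.37×10¹²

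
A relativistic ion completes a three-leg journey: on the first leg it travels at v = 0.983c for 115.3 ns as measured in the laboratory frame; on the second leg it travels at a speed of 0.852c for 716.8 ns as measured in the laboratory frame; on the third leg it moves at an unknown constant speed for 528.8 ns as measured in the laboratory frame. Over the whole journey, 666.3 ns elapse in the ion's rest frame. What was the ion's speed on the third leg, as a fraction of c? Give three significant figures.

β = 0.860

Leg 1: γ = 1/√(1 − 0.983²) = 1/√0.03371 = 5.446; τ_1 = 115.3/5.446 = 21.17 ns.
Leg 2: γ = 1/√(1 − 0.852²) = 1/√0.2741 = 1.910; τ_2 = 716.8/1.910 = 375.3 ns.
Leg 3: speed unknown; τ_3 = 528.8/γ_3.
Total proper time: 21.17 + 375.3 + τ_3 = 666.3, so τ_3 = 666.3 − 396.4 = 269.9 ns.
γ_3 = 528.8/269.9 = 1.960; β = √(1 − 1/γ²) = √0.7396.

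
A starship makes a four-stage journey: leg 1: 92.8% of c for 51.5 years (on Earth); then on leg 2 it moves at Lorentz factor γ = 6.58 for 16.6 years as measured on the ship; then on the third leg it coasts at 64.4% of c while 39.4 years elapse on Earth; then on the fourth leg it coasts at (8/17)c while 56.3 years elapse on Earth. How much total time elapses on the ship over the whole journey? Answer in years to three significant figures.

Leg 1: β = 0.928; γ = 1/√(1 − 0.928²) = 1/√0.1388 = 2.684; τ_1 = 51.5/2.684 = 19.19 years.
Leg 2: 16.6 years is already measured on the ship.
Leg 3: β = 0.644; γ = 1/√(1 − 0.644²) = 1/√0.5853 = 1.307; τ_3 = 39.4/1.307 = 30.14 years.
Leg 4: γ = 1/√(1 − (8/17)²) = 17/15 ≈ 1.133; τ_4 = 56.3/1.133 = 49.68 years.
Total: 19.19 + 16.60 + 30.14 + 49.68 years.

τ = 116 years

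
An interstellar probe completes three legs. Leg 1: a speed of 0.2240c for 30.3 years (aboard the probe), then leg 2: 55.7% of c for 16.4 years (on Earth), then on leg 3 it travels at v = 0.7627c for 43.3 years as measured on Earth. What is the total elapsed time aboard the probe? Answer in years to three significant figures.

Leg 1: 30.3 years is already measured aboard the probe.
Leg 2: β = 0.557; γ = 1/√(1 − 0.557²) = 1/√0.6898 = 1.204; τ_2 = 16.4/1.204 = 13.62 years.
Leg 3: γ = 1/√(1 − 0.7627²) = 1/√0.4183 = 1.546; τ_3 = 43.3/1.546 = 28.00 years.
Total: 30.30 + 13.62 + 28.00 years.

τ = 71.9 years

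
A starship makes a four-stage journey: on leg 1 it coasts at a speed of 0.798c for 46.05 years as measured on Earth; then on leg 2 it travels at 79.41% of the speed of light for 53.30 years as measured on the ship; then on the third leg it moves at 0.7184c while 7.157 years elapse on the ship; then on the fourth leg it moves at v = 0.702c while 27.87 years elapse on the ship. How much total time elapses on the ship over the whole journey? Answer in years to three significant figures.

Leg 1: γ = 1/√(1 − 0.798²) = 1/√0.3632 = 1.659; τ_1 = 46.05/1.659 = 27.75 years.
Leg 2: 53.30 years is already measured on the ship.
Leg 3: 7.157 years is already measured on the ship.
Leg 4: 27.87 years is already measured on the ship.
Total: 27.75 + 53.30 + 7.157 + 27.87 years.

τ = 116 years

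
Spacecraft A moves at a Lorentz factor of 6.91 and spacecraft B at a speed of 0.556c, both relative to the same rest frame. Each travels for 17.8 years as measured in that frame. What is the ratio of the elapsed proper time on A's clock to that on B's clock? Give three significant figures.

τ_A/τ_B = 0.174

A: γ = 6.91. B: γ = 1/√(1 − 0.556²) = 1/√0.6909 = 1.203.
τ_A/τ_B = γ_B/γ_A = 1.203/6.910 = 0.1741, so τ_A/τ_B = 0.1741.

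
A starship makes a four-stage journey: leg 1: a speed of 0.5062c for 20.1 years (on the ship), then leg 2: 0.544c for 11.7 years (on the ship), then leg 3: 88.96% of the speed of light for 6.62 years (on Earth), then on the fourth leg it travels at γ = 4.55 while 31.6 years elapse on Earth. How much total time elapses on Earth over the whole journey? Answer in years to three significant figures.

Leg 1: γ = 1/√(1 − 0.5062²) = 1/√0.7438 = 1.160; Δt_1 = 1.160 × 20.1 = 23.31 years.
Leg 2: γ = 1/√(1 − 0.544²) = 1/√0.7041 = 1.192; Δt_2 = 1.192 × 11.7 = 13.94 years.
Leg 3: 6.62 years is already measured on Earth.
Leg 4: 31.6 years is already measured on Earth.
Total: 23.31 + 13.94 + 6.620 + 31.60 years.

Δt = 75.5 years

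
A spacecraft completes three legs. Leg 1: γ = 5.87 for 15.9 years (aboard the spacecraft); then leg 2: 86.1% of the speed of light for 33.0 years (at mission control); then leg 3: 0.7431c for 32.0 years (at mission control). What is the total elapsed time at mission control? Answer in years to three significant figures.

Leg 1: γ = 5.87; Δt_1 = 5.870 × 15.9 = 93.33 years.
Leg 2: 33.0 years is already measured at mission control.
Leg 3: 32.0 years is already measured at mission control.
Total: 93.33 + 33.00 + 32.00 years.

Δt = 158 years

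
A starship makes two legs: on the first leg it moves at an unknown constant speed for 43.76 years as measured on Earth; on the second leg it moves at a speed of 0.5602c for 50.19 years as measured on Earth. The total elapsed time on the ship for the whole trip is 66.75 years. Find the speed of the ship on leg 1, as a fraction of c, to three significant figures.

β = 0.818

Leg 1: speed unknown; τ_1 = 43.76/γ_1.
Leg 2: γ = 1/√(1 − 0.5602²) = 1/√0.6862 = 1.207; τ_2 = 50.19/1.207 = 41.58 years.
Total proper time: τ_1 + 41.58 = 66.75, so τ_1 = 66.75 − 41.58 = 25.17 years.
γ_1 = 43.76/25.17 = 1.738; β = √(1 − 1/γ²) = √0.6690.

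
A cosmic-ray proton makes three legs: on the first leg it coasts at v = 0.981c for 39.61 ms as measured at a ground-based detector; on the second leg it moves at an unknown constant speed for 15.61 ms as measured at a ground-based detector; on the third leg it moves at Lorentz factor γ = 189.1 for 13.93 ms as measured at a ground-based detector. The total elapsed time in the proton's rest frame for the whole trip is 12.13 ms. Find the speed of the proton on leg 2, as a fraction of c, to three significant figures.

Leg 1: γ = 1/√(1 − 0.981²) = 1/√0.03764 = 5.154; τ_1 = 39.61/5.154 = 7.685 ms.
Leg 2: speed unknown; τ_2 = 15.61/γ_2.
Leg 3: γ = 189.1; τ_3 = 13.93/189.1 = 0.07366 ms.
Total proper time: 7.685 + τ_2 + 0.07366 = 12.13, so τ_2 = 12.13 − 7.758 = 4.372 ms.
γ_2 = 15.61/4.372 = 3.571; β = √(1 − 1/γ²) = √0.9216.

β = 0.960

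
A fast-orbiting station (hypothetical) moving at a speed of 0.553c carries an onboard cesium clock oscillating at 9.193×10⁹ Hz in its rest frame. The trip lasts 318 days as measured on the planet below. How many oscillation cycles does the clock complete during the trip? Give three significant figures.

N = 2.10×10¹⁷

γ = 1/√(1 − 0.553²) = 1/√0.6942 = 1.200
The oscillator's own cycle count is N = f × τ where τ is the proper time aboard the station. τ = Δt/γ = 318/1.200 = 265.0 days = 2.289×10⁷ s.
N = 9.193×10⁹ × 2.289×10⁷ = 2.104×10¹⁷.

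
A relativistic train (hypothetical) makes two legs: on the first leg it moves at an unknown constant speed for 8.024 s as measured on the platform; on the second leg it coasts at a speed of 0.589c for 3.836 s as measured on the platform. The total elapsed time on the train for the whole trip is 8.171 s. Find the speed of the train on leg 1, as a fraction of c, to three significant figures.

Leg 1: speed unknown; τ_1 = 8.024/γ_1.
Leg 2: γ = 1/√(1 − 0.589²) = 1/√0.6531 = 1.237; τ_2 = 3.836/1.237 = 3.100 s.
Total proper time: τ_1 + 3.100 = 8.171, so τ_1 = 8.171 − 3.100 = 5.071 s.
γ_1 = 8.024/5.071 = 1.582; β = √(1 − 1/γ²) = √0.6006.

β = 0.775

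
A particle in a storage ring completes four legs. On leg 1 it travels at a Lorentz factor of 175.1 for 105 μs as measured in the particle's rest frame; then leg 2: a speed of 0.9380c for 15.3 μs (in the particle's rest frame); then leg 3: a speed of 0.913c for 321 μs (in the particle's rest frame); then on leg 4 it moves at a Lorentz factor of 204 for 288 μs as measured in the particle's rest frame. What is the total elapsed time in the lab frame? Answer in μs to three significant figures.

Leg 1: γ = 175.1; Δt_1 = 175.1 × 105 = 1.839×10⁴ μs.
Leg 2: γ = 1/√(1 − 0.9380²) = 1/√0.1202 = 2.885; Δt_2 = 2.885 × 15.3 = 44.14 μs.
Leg 3: γ = 1/√(1 − 0.913²) = 1/√0.1664 = 2.451; Δt_3 = 2.451 × 321 = 786.8 μs.
Leg 4: γ = 204; Δt_4 = 204.0 × 288 = 5.875×10⁴ μs.
Total: 1.839×10⁴ + 44.14 + 786.8 + 5.875×10⁴ μs.

Δt = 7.80×10⁴ μs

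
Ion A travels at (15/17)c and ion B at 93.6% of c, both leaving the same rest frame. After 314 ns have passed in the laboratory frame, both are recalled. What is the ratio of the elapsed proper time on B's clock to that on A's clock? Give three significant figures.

τ_B/τ_A = 0.748

A: γ = 1/√(1 − (15/17)²) = 17/8 = 2.125. B: β = 0.936; γ = 1/√(1 − 0.936²) = 1/√0.1239 = 2.841.
τ_A/τ_B = γ_B/γ_A = 2.841/2.125 = 1.337, so τ_B/τ_A = 0.7480.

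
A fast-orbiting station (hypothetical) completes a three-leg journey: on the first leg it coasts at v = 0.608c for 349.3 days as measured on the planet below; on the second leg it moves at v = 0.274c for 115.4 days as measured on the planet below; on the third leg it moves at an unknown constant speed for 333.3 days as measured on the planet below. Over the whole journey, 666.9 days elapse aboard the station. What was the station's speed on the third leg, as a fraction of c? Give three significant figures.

Leg 1: γ = 1/√(1 − 0.608²) = 1/√0.6303 = 1.260; τ_1 = 349.3/1.260 = 277.3 days.
Leg 2: γ = 1/√(1 − 0.274²) = 1/√0.9249 = 1.040; τ_2 = 115.4/1.040 = 111.0 days.
Leg 3: speed unknown; τ_3 = 333.3/γ_3.
Total proper time: 277.3 + 111.0 + τ_3 = 666.9, so τ_3 = 666.9 − 388.3 = 278.6 days.
γ_3 = 333.3/278.6 = 1.196; β = √(1 − 1/γ²) = √0.3013.

β = 0.549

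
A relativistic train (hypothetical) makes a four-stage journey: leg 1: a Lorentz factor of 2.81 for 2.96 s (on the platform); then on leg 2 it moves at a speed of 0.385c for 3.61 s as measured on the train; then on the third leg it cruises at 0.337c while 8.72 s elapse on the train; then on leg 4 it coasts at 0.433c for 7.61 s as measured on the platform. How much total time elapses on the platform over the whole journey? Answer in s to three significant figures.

Δt = 23.7 s

Leg 1: 2.96 s is already measured on the platform.
Leg 2: γ = 1/√(1 − 0.385²) = 1/√0.8518 = 1.084; Δt_2 = 1.084 × 3.61 = 3.912 s.
Leg 3: γ = 1/√(1 − 0.337²) = 1/√0.8864 = 1.062; Δt_3 = 1.062 × 8.72 = 9.262 s.
Leg 4: 7.61 s is already measured on the platform.
Total: 2.960 + 3.912 + 9.262 + 7.610 s.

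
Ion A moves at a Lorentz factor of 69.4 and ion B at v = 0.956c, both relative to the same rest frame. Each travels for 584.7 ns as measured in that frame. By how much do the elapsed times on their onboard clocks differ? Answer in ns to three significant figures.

A: γ = 69.4; τ_A = 584.7/69.40 = 8.425 ns.
B: γ = 1/√(1 − 0.956²) = 1/√0.08606 = 3.409; τ_B = 584.7/3.409 = 171.5 ns.

|τ_A − τ_B| = 163 ns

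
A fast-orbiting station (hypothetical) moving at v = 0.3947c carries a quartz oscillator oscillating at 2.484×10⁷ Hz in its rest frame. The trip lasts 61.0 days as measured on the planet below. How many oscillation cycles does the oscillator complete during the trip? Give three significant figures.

γ = 1/√(1 − 0.3947²) = 1/√0.8442 = 1.088
The oscillator's own cycle count is N = f × τ where τ is the proper time aboard the station. τ = Δt/γ = 61.0/1.088 = 56.05 days = 4.842×10⁶ s.
N = 2.484×10⁷ × 4.842×10⁶ = 1.203×10¹⁴.

N = 1.20×10¹⁴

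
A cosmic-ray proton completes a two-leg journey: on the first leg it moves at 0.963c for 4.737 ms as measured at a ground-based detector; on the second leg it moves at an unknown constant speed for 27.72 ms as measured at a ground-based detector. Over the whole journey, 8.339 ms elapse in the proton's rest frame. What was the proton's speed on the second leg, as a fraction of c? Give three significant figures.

β = 0.967

Leg 1: γ = 1/√(1 − 0.963²) = 1/√0.07263 = 3.711; τ_1 = 4.737/3.711 = 1.277 ms.
Leg 2: speed unknown; τ_2 = 27.72/γ_2.
Total proper time: 1.277 + τ_2 = 8.339, so τ_2 = 8.339 − 1.277 = 7.062 ms.
γ_2 = 27.72/7.062 = 3.925; β = √(1 − 1/γ²) = √0.9351.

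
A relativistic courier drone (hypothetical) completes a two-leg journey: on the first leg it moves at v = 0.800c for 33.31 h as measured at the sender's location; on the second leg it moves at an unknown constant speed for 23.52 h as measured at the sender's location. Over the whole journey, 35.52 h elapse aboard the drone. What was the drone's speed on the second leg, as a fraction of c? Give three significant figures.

Leg 1: γ = 1/√(1 − 0.800²) = 1/√0.3600 = 1.667; τ_1 = 33.31/1.667 = 19.99 h.
Leg 2: speed unknown; τ_2 = 23.52/γ_2.
Total proper time: 19.99 + τ_2 = 35.52, so τ_2 = 35.52 − 19.99 = 15.53 h.
γ_2 = 23.52/15.53 = 1.514; β = √(1 − 1/γ²) = √0.5638.

β = 0.751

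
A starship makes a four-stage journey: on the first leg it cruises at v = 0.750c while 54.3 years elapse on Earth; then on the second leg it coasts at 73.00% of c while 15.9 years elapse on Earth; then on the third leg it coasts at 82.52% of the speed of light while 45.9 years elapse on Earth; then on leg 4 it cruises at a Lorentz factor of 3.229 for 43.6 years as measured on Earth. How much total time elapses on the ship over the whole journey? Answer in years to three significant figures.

τ = 86.2 years

Leg 1: γ = 1/√(1 − 0.750²) = 1/√0.4375 = 1.512; τ_1 = 54.3/1.512 = 35.92 years.
Leg 2: β = 0.7300; γ = 1/√(1 − 0.7300²) = 1/√0.4671 = 1.463; τ_2 = 15.9/1.463 = 10.87 years.
Leg 3: β = 0.8252; γ = 1/√(1 − 0.8252²) = 1/√0.3190 = 1.770; τ_3 = 45.9/1.770 = 25.93 years.
Leg 4: γ = 3.229; τ_4 = 43.6/3.229 = 13.50 years.
Total: 35.92 + 10.87 + 25.93 + 13.50 years.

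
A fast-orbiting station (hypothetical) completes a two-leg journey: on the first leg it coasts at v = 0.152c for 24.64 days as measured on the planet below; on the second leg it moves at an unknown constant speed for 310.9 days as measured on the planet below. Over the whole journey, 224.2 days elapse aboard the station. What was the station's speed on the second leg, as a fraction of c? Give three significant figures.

Leg 1: γ = 1/√(1 − 0.152²) = 1/√0.9769 = 1.012; τ_1 = 24.64/1.012 = 24.35 days.
Leg 2: speed unknown; τ_2 = 310.9/γ_2.
Total proper time: 24.35 + τ_2 = 224.2, so τ_2 = 224.2 − 24.35 = 199.8 days.
γ_2 = 310.9/199.8 = 1.556; β = √(1 − 1/γ²) = √0.5868.

β = 0.766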